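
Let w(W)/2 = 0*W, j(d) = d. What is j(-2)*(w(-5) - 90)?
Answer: 180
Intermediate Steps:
w(W) = 0 (w(W) = 2*(0*W) = 2*0 = 0)
j(-2)*(w(-5) - 90) = -2*(0 - 90) = -2*(-90) = 180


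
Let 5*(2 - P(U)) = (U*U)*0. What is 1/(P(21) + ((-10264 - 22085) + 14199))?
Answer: -1/18148 ≈ -5.5103e-5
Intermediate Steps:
P(U) = 2 (P(U) = 2 - U*U*0/5 = 2 - U²*0/5 = 2 - ⅕*0 = 2 + 0 = 2)
1/(P(21) + ((-10264 - 22085) + 14199)) = 1/(2 + ((-10264 - 22085) + 14199)) = 1/(2 + (-32349 + 14199)) = 1/(2 - 18150) = 1/(-18148) = -1/18148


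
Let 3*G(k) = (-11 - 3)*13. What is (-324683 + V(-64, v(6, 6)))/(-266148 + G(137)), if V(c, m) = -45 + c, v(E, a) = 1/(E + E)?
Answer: 487188/399313 ≈ 1.2201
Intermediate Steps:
v(E, a) = 1/(2*E)
G(k) = -182/3 (G(k) = ((-11 - 3)*13)/3 = (-14*13)/3 = (⅓)*(-182) = -182/3)
(-324683 + V(-64, v(6, 6)))/(-266148 + G(137)) = (-324683 + (-45 - 64))/(-266148 - 182/3) = (-324683 - 109)/(-798626/3) = -324792*(-3/798626) = 487188/399313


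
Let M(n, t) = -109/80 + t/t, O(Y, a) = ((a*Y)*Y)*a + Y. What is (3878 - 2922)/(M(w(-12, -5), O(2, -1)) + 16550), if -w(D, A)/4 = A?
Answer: 76480/1323971 ≈ 0.057766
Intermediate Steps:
w(D, A) = -4*A
O(Y, a) = Y + Y²*a² (O(Y, a) = ((Y*a)*Y)*a + Y = (a*Y²)*a + Y = Y²*a² + Y = Y + Y²*a²)
M(n, t) = -29/80 (M(n, t) = -109*1/80 + 1 = -109/80 + 1 = -29/80)
(3878 - 2922)/(M(w(-12, -5), O(2, -1)) + 16550) = (3878 - 2922)/(-29/80 + 16550) = 956/(1323971/80) = 956*(80/1323971) = 76480/1323971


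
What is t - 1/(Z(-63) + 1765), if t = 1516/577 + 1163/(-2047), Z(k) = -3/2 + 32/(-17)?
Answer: 145636520849/70743122505 ≈ 2.0587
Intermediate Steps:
Z(k) = -115/34 (Z(k) = -3*1/2 + 32*(-1/17) = -3/2 - 32/17 = -115/34)
t = 2432201/1181119 (t = 1516*(1/577) + 1163*(-1/2047) = 1516/577 - 1163/2047 = 2432201/1181119 ≈ 2.0592)
t - 1/(Z(-63) + 1765) = 2432201/1181119 - 1/(-115/34 + 1765) = 2432201/1181119 - 1/59895/34 = 2432201/1181119 - 1*34/59895 = 2432201/1181119 - 34/59895 = 145636520849/70743122505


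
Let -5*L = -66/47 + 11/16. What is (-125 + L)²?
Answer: 220393630521/14137600 ≈ 15589.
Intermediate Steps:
L = 539/3760 (L = -(-66/47 + 11/16)/5 = -⅕*(-539/752) = 539/3760 ≈ 0.14335)
(-125 + L)² = (-125 + 539/3760)² = (-469461/3760)² = 220393630521/14137600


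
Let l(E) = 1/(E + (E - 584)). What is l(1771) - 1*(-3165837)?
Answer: 9364545847/2958 ≈ 3.1658e+6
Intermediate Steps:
l(E) = 1/(-584 + 2*E) (l(E) = 1/(E + (-584 + E)) = 1/(-584 + 2*E))
l(1771) - 1*(-3165837) = 1/(2*(-292 + 1771)) - 1*(-3165837) = (1/2)/1479 + 3165837 = (1/2)*(1/1479) + 3165837 = 1/2958 + 3165837 = 9364545847/2958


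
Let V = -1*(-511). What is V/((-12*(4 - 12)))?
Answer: 511/96 ≈ 5.3229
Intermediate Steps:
V = 511
V/((-12*(4 - 12))) = 511/((-12*(4 - 12))) = 511/((-12*(-8))) = 511/96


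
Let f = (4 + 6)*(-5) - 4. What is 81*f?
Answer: -4374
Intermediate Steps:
f = -54 (f = 10*(-5) - 4 = -50 - 4 = -54)
81*f = 81*(-54) = -4374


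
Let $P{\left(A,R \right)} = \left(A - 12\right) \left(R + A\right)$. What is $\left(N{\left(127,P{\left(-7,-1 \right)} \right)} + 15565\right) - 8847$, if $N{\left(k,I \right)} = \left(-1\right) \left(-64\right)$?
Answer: $6782$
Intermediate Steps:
$P{\left(A,R \right)} = \left(-12 + A\right) \left(A + R\right)$
$N{\left(k,I \right)} = 64$
$\left(N{\left(127,P{\left(-7,-1 \right)} \right)} + 15565\right) - 8847 = \left(64 + 15565\right) - 8847 = 15629 - 8847 = 6782$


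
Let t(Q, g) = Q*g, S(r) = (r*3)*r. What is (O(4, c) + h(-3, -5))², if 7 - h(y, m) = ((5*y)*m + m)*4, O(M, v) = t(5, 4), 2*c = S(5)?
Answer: 64009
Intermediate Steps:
S(r) = 3*r² (S(r) = (3*r)*r = 3*r²)
c = 75/2 (c = (3*5²)/2 = (3*25)/2 = (½)*75 = 75/2 ≈ 37.500)
O(M, v) = 20 (O(M, v) = 5*4 = 20)
h(y, m) = 7 - 4*m - 20*m*y (h(y, m) = 7 - ((5*y)*m + m)*4 = 7 - (5*m*y + m)*4 = 7 - (m + 5*m*y)*4 = 7 - (4*m + 20*m*y) = 7 + (-4*m - 20*m*y) = 7 - 4*m - 20*m*y)
(O(4, c) + h(-3, -5))² = (20 + (7 - 4*(-5) - 20*(-5)*(-3)))² = (20 + (7 + 20 - 300))² = (20 - 273)² = (-253)² = 64009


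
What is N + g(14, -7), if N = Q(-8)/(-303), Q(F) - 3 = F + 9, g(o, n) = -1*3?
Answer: -913/303 ≈ -3.0132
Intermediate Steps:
g(o, n) = -3
Q(F) = 12 + F (Q(F) = 3 + (F + 9) = 3 + (9 + F) = 12 + F)
N = -4/303 (N = (12 - 8)/(-303) = 4*(-1/303) = -4/303 ≈ -0.013201)
N + g(14, -7) = -4/303 - 3 = -913/303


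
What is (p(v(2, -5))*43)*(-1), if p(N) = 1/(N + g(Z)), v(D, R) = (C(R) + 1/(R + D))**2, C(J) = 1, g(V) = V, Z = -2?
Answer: 387/14 ≈ 27.643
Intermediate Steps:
v(D, R) = (1 + 1/(D + R))**2 (v(D, R) = (1 + 1/(R + D))**2 = (1 + 1/(D + R))**2)
p(N) = 1/(-2 + N) (p(N) = 1/(N - 2) = 1/(-2 + N))
(p(v(2, -5))*43)*(-1) = (43/(-2 + (1 + 2 - 5)**2/(2 - 5)**2))*(-1) = (43/(-2 + (-2)**2/(-3)**2))*(-1) = (43/(-2 + (1/9)*4))*(-1) = (43/(-2 + 4/9))*(-1) = (43/(-14/9))*(-1) = -9/14*43*(-1) = -387/14*(-1) = 387/14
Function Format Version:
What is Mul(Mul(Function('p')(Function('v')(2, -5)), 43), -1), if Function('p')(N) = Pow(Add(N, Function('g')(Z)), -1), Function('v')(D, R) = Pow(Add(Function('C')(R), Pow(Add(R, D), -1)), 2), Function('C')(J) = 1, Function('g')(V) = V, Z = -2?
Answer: Rational(387, 14) ≈ 27.643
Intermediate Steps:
Function('v')(D, R) = Pow(Add(1, Pow(Add(D, R), -1)), 2) (Function('v')(D, R) = Pow(Add(1, Pow(Add(R, D), -1)), 2) = Pow(Add(1, Pow(Add(D, R), -1)), 2))
Function('p')(N) = Pow(Add(-2, N), -1) (Function('p')(N) = Pow(Add(N, -2), -1) = Pow(Add(-2, N), -1))
Mul(Mul(Function('p')(Function('v')(2, -5)), 43), -1) = Mul(Mul(Pow(Add(-2, Mul(Pow(Add(2, -5), -2), Pow(Add(1, 2, -5), 2))), -1), 43), -1) = Mul(Mul(Pow(Add(-2, Mul(Pow(-3, -2), Pow(-2, 2))), -1), 43), -1) = Mul(Mul(Pow(Add(-2, Mul(Rational(1, 9), 4)), -1), 43), -1) = Mul(Mul(Pow(Add(-2, Rational(4, 9)), -1), 43), -1) = Mul(Mul(Pow(Rational(-14, 9), -1), 43), -1) = Mul(Mul(Rational(-9, 14), 43), -1) = Mul(Rational(-387, 14), -1) = Rational(387, 14)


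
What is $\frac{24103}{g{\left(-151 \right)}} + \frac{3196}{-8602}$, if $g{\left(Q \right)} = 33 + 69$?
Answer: $\frac{6088471}{25806} \approx 235.93$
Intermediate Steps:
$g{\left(Q \right)} = 102$
$\frac{24103}{g{\left(-151 \right)}} + \frac{3196}{-8602} = \frac{24103}{102} + \frac{3196}{-8602} = 24103 \cdot \frac{1}{102} + 3196 \left(- \frac{1}{8602}\right) = \frac{24103}{102} - \frac{94}{253} = \frac{6088471}{25806}$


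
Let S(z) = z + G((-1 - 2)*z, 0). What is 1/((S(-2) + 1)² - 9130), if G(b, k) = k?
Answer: -1/9129 ≈ -0.00010954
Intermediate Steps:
S(z) = z (S(z) = z + 0 = z)
1/((S(-2) + 1)² - 9130) = 1/((-2 + 1)² - 9130) = 1/((-1)² - 9130) = 1/(1 - 9130) = 1/(-9129) = -1/9129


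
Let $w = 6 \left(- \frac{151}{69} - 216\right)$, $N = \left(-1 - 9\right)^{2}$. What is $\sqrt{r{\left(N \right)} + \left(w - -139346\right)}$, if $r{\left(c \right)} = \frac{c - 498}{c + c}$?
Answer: $\frac{\sqrt{7302045129}}{230} \approx 371.53$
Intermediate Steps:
$N = 100$ ($N = \left(-10\right)^{2} = 100$)
$r{\left(c \right)} = \frac{-498 + c}{2 c}$
$w = - \frac{30110}{23}$ ($w = 6 \left(\left(-151\right) \frac{1}{69} - 216\right) = 6 \left(- \frac{151}{69} - 216\right) = 6 \left(- \frac{15055}{69}\right) = - \frac{30110}{23} \approx -1309.1$)
$\sqrt{r{\left(N \right)} + \left(w - -139346\right)} = \sqrt{\frac{-498 + 100}{2 \cdot 100} - - \frac{3174848}{23}} = \sqrt{\frac{1}{2} \cdot \frac{1}{100} \left(-398\right) + \left(- \frac{30110}{23} + 139346\right)} = \sqrt{- \frac{199}{100} + \frac{3174848}{23}} = \sqrt{\frac{317480223}{2300}} = \frac{\sqrt{7302045129}}{230}$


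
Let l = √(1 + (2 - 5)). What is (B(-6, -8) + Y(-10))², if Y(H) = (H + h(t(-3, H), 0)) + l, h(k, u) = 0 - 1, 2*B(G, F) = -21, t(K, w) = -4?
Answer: 1841/4 - 43*I*√2 ≈ 460.25 - 60.811*I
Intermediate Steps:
B(G, F) = -21/2 (B(G, F) = (½)*(-21) = -21/2)
l = I*√2 (l = √(1 - 3) = √(-2) = I*√2 ≈ 1.4142*I)
h(k, u) = -1
Y(H) = -1 + H + I*√2 (Y(H) = (H - 1) + I*√2 = (-1 + H) + I*√2 = -1 + H + I*√2)
(B(-6, -8) + Y(-10))² = (-21/2 + (-1 - 10 + I*√2))² = (-21/2 + (-11 + I*√2))² = (-43/2 + I*√2)²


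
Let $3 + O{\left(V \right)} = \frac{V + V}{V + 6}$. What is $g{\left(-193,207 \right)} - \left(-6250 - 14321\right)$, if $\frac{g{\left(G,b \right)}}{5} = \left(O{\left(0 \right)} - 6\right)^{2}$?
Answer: $20976$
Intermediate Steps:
$O{\left(V \right)} = -3 + \frac{2 V}{6 + V}$ ($O{\left(V \right)} = -3 + \frac{V + V}{V + 6} = -3 + \frac{2 V}{6 + V}$)
$g{\left(G,b \right)} = 405$ ($g{\left(G,b \right)} = 5 \left(\frac{-18 - 0}{6 + 0} - 6\right)^{2} = 5 \left(\frac{-18 + 0}{6} - 6\right)^{2} = 5 \left(\frac{1}{6} \left(-18\right) - 6\right)^{2} = 5 \left(-3 - 6\right)^{2} = 5 \left(-9\right)^{2} = 5 \cdot 81 = 405$)
$g{\left(-193,207 \right)} - \left(-6250 - 14321\right) = 405 - \left(-6250 - 14321\right) = 405 - -20571 = 405 + 20571 = 20976$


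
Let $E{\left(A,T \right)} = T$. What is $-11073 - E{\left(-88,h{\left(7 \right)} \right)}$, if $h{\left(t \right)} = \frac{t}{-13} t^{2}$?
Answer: $- \frac{143606}{13} \approx -11047.0$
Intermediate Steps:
$h{\left(t \right)} = - \frac{t^{3}}{13}$ ($h{\left(t \right)} = t \left(- \frac{1}{13}\right) t^{2} = - \frac{t}{13} t^{2} = - \frac{t^{3}}{13}$)
$-11073 - E{\left(-88,h{\left(7 \right)} \right)} = -11073 - - \frac{7^{3}}{13} = -11073 - \left(- \frac{1}{13}\right) 343 = -11073 - - \frac{343}{13} = -11073 + \frac{343}{13} = - \frac{143606}{13}$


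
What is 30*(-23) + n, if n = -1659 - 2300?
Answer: -4649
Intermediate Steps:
n = -3959
30*(-23) + n = 30*(-23) - 3959 = -690 - 3959 = -4649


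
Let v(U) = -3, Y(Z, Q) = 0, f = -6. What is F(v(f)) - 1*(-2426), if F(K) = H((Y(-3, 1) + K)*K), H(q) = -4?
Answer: 2422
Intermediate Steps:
F(K) = -4
F(v(f)) - 1*(-2426) = -4 - 1*(-2426) = -4 + 2426 = 2422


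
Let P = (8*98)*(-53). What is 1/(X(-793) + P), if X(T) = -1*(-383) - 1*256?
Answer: -1/41425 ≈ -2.4140e-5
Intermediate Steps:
X(T) = 127 (X(T) = 383 - 256 = 127)
P = -41552 (P = 784*(-53) = -41552)
1/(X(-793) + P) = 1/(127 - 41552) = 1/(-41425) = -1/41425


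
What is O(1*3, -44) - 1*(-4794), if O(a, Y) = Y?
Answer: 4750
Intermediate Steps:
O(1*3, -44) - 1*(-4794) = -44 - 1*(-4794) = -44 + 4794 = 4750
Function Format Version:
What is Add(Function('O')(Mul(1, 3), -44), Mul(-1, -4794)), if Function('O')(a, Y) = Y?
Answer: 4750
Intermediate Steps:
Add(Function('O')(Mul(1, 3), -44), Mul(-1, -4794)) = Add(-44, Mul(-1, -4794)) = Add(-44, 4794) = 4750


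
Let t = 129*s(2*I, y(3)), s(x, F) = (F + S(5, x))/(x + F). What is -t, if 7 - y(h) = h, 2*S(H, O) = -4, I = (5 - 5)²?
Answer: -129/2 ≈ -64.500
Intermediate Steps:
I = 0 (I = 0² = 0)
S(H, O) = -2 (S(H, O) = (½)*(-4) = -2)
y(h) = 7 - h
s(x, F) = (-2 + F)/(F + x) (s(x, F) = (F - 2)/(x + F) = (-2 + F)/(F + x))
t = 129/2 (t = 129*((-2 + (7 - 1*3))/((7 - 1*3) + 2*0)) = 129*((-2 + (7 - 3))/((7 - 3) + 0)) = 129*((-2 + 4)/(4 + 0)) = 129*(2/4) = 129*((¼)*2) = 129*(½) = 129/2 ≈ 64.500)
-t = -1*129/2 = -129/2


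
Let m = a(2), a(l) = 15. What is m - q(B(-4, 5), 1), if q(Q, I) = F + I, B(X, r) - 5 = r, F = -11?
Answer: 25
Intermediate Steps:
m = 15
B(X, r) = 5 + r
q(Q, I) = -11 + I
m - q(B(-4, 5), 1) = 15 - (-11 + 1) = 15 - 1*(-10) = 15 + 10 = 25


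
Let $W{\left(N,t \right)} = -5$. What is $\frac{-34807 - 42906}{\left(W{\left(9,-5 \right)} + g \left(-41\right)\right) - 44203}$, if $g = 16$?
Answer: $\frac{77713}{44864} \approx 1.7322$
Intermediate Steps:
$\frac{-34807 - 42906}{\left(W{\left(9,-5 \right)} + g \left(-41\right)\right) - 44203} = \frac{-34807 - 42906}{\left(-5 + 16 \left(-41\right)\right) - 44203} = - \frac{77713}{\left(-5 - 656\right) - 44203} = - \frac{77713}{-661 - 44203} = - \frac{77713}{-44864} = \left(-77713\right) \left(- \frac{1}{44864}\right) = \frac{77713}{44864}$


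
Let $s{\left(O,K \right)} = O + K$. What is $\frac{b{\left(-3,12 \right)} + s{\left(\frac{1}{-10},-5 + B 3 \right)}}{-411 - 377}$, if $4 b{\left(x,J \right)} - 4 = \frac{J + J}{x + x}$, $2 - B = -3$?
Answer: $- \frac{99}{7880} \approx -0.012563$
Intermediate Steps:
$B = 5$ ($B = 2 - -3 = 2 + 3 = 5$)
$b{\left(x,J \right)} = 1 + \frac{J}{4 x}$ ($b{\left(x,J \right)} = 1 + \frac{\left(J + J\right) \frac{1}{x + x}}{4} = 1 + \frac{2 J \frac{1}{2 x}}{4} = 1 + \frac{J \frac{1}{x}}{4} = 1 + \frac{J}{4 x}$)
$s{\left(O,K \right)} = K + O$
$\frac{b{\left(-3,12 \right)} + s{\left(\frac{1}{-10},-5 + B 3 \right)}}{-411 - 377} = \frac{\frac{-3 + \frac{1}{4} \cdot 12}{-3} + \left(\left(-5 + 5 \cdot 3\right) + \frac{1}{-10}\right)}{-411 - 377} = \frac{- \frac{-3 + 3}{3} + \left(\left(-5 + 15\right) - \frac{1}{10}\right)}{-788} = \left(\left(- \frac{1}{3}\right) 0 + \left(10 - \frac{1}{10}\right)\right) \left(- \frac{1}{788}\right) = \left(0 + \frac{99}{10}\right) \left(- \frac{1}{788}\right) = \frac{99}{10} \left(- \frac{1}{788}\right) = - \frac{99}{7880}$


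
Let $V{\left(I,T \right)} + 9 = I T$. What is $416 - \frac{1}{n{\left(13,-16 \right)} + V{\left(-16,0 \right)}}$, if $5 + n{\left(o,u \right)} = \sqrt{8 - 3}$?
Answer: $\frac{79470}{191} + \frac{\sqrt{5}}{191} \approx 416.08$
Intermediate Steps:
$V{\left(I,T \right)} = -9 + I T$
$n{\left(o,u \right)} = -5 + \sqrt{5}$ ($n{\left(o,u \right)} = -5 + \sqrt{8 - 3} = -5 + \sqrt{5}$)
$416 - \frac{1}{n{\left(13,-16 \right)} + V{\left(-16,0 \right)}} = 416 - \frac{1}{\left(-5 + \sqrt{5}\right) - 9} = 416 - \frac{1}{-14 + \sqrt{5}}$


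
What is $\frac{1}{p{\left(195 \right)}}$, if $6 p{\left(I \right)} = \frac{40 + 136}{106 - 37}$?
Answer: $\frac{207}{88} \approx 2.3523$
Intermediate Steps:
$p{\left(I \right)} = \frac{88}{207}$ ($p{\left(I \right)} = \frac{\left(40 + 136\right) \frac{1}{106 - 37}}{6} = \frac{176 \cdot \frac{1}{69}}{6} = \frac{1}{6} \cdot \frac{176}{69} = \frac{88}{207}$)
$\frac{1}{p{\left(195 \right)}} = \frac{1}{\frac{88}{207}} = \frac{207}{88}$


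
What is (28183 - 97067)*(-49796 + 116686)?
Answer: -4607650760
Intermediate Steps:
(28183 - 97067)*(-49796 + 116686) = -68884*66890 = -4607650760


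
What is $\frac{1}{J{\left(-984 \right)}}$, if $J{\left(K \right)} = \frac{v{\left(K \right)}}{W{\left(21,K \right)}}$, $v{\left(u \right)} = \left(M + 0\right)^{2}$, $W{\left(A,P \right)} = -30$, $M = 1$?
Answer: $-30$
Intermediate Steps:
$v{\left(u \right)} = 1$ ($v{\left(u \right)} = \left(1 + 0\right)^{2} = 1^{2} = 1$)
$J{\left(K \right)} = - \frac{1}{30}$ ($J{\left(K \right)} = 1 \frac{1}{-30} = 1 \left(- \frac{1}{30}\right) = - \frac{1}{30}$)
$\frac{1}{J{\left(-984 \right)}} = \frac{1}{- \frac{1}{30}} = -30$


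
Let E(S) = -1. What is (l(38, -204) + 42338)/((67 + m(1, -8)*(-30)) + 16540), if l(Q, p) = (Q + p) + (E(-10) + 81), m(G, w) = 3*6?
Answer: 42252/16067 ≈ 2.6297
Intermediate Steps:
m(G, w) = 18
l(Q, p) = 80 + Q + p (l(Q, p) = (Q + p) + (-1 + 81) = (Q + p) + 80 = 80 + Q + p)
(l(38, -204) + 42338)/((67 + m(1, -8)*(-30)) + 16540) = ((80 + 38 - 204) + 42338)/((67 + 18*(-30)) + 16540) = (-86 + 42338)/((67 - 540) + 16540) = 42252/(-473 + 16540) = 42252/16067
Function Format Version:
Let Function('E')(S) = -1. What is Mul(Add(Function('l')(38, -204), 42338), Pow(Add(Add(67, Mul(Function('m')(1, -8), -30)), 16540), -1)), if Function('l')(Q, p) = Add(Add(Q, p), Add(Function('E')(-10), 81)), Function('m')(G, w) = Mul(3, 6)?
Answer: Rational(42252, 16067) ≈ 2.6297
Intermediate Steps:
Function('m')(G, w) = 18
Function('l')(Q, p) = Add(80, Q, p) (Function('l')(Q, p) = Add(Add(Q, p), Add(-1, 81)) = Add(Add(Q, p), 80) = Add(80, Q, p))
Mul(Add(Function('l')(38, -204), 42338), Pow(Add(Add(67, Mul(Function('m')(1, -8), -30)), 16540), -1)) = Mul(Add(Add(80, 38, -204), 42338), Pow(Add(Add(67, Mul(18, -30)), 16540), -1)) = Mul(Add(-86, 42338), Pow(Add(Add(67, -540), 16540), -1)) = Mul(42252, Pow(Add(-473, 16540), -1)) = Mul(42252, Pow(16067, -1)) = Mul(42252, Rational(1, 16067)) = Rational(42252, 16067)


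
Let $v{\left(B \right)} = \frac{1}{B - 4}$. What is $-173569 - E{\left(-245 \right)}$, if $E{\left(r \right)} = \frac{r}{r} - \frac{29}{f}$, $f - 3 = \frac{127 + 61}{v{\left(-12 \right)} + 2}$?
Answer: $- \frac{538239671}{3101} \approx -1.7357 \cdot 10^{5}$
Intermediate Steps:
$v{\left(B \right)} = \frac{1}{-4 + B}$
$f = \frac{3101}{31}$ ($f = 3 + \frac{127 + 61}{\frac{1}{-4 - 12} + 2} = 3 + \frac{188}{\frac{1}{-16} + 2} = 3 + \frac{188}{- \frac{1}{16} + 2} = 3 + \frac{188}{\frac{31}{16}} = 3 + 188 \cdot \frac{16}{31} = 3 + \frac{3008}{31} = \frac{3101}{31} \approx 100.03$)
$E{\left(r \right)} = \frac{2202}{3101}$ ($E{\left(r \right)} = \frac{r}{r} - \frac{29}{\frac{3101}{31}} = 1 - \frac{899}{3101} = \frac{2202}{3101}$)
$-173569 - E{\left(-245 \right)} = -173569 - \frac{2202}{3101} = - \frac{538239671}{3101}$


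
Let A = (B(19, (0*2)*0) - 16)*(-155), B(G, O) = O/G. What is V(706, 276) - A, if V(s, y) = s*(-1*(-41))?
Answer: 26466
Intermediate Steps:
V(s, y) = 41*s (V(s, y) = s*41 = 41*s)
A = 2480 (A = (((0*2)*0)/19 - 16)*(-155) = ((0*0)*(1/19) - 16)*(-155) = (0*(1/19) - 16)*(-155) = (0 - 16)*(-155) = -16*(-155) = 2480)
V(706, 276) - A = 41*706 - 1*2480 = 28946 - 2480 = 26466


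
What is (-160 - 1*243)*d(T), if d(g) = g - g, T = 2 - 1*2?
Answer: 0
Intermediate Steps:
T = 0 (T = 2 - 2 = 0)
d(g) = 0
(-160 - 1*243)*d(T) = (-160 - 1*243)*0 = (-160 - 243)*0 = -403*0 = 0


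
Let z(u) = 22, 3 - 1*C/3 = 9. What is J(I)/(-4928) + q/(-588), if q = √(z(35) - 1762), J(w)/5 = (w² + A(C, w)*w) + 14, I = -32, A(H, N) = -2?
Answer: -2755/2464 - I*√435/294 ≈ -1.1181 - 0.070941*I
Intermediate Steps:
C = -18 (C = 9 - 3*9 = 9 - 27 = -18)
J(w) = 70 - 10*w + 5*w² (J(w) = 5*((w² - 2*w) + 14) = 5*(14 + w² - 2*w) = 70 - 10*w + 5*w²)
q = 2*I*√435 (q = √(22 - 1762) = √(-1740) = 2*I*√435 ≈ 41.713*I)
J(I)/(-4928) + q/(-588) = (70 - 10*(-32) + 5*(-32)²)/(-4928) + (2*I*√435)/(-588) = (70 + 320 + 5*1024)*(-1/4928) + (2*I*√435)*(-1/588) = (70 + 320 + 5120)*(-1/4928) - I*√435/294 = 5510*(-1/4928) - I*√435/294 = -2755/2464 - I*√435/294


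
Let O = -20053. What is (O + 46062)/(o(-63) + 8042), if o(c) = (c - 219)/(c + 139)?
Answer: 988342/305455 ≈ 3.2356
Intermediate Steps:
o(c) = (-219 + c)/(139 + c)
(O + 46062)/(o(-63) + 8042) = (-20053 + 46062)/((-219 - 63)/(139 - 63) + 8042) = 26009/(-282/76 + 8042) = 26009/((1/76)*(-282) + 8042) = 26009/(-141/38 + 8042) = 26009/(305455/38) = 26009*(38/305455) = 988342/305455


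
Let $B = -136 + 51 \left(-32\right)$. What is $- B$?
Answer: $1768$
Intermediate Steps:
$B = -1768$ ($B = -136 - 1632 = -1768$)
$- B = \left(-1\right) \left(-1768\right) = 1768$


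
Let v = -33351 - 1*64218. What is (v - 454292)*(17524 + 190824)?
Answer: -114979135628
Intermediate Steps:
v = -97569 (v = -33351 - 64218 = -97569)
(v - 454292)*(17524 + 190824) = (-97569 - 454292)*(17524 + 190824) = -551861*208348 = -114979135628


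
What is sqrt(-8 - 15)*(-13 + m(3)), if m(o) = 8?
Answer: -5*I*sqrt(23) ≈ -23.979*I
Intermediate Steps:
sqrt(-8 - 15)*(-13 + m(3)) = sqrt(-8 - 15)*(-13 + 8) = sqrt(-23)*(-5) = (I*sqrt(23))*(-5) = -5*I*sqrt(23)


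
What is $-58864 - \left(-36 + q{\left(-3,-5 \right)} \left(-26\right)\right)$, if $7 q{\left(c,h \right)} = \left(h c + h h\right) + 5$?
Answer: $- \frac{410626}{7} \approx -58661.0$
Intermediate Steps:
$q{\left(c,h \right)} = \frac{5}{7} + \frac{h^{2}}{7} + \frac{c h}{7}$ ($q{\left(c,h \right)} = \frac{\left(h c + h h\right) + 5}{7} = \frac{\left(c h + h^{2}\right) + 5}{7} = \frac{\left(h^{2} + c h\right) + 5}{7} = \frac{5 + h^{2} + c h}{7} = \frac{5}{7} + \frac{h^{2}}{7} + \frac{c h}{7}$)
$-58864 - \left(-36 + q{\left(-3,-5 \right)} \left(-26\right)\right) = -58864 - \left(-36 + \left(\frac{5}{7} + \frac{\left(-5\right)^{2}}{7} + \frac{1}{7} \left(-3\right) \left(-5\right)\right) \left(-26\right)\right) = -58864 - \left(-36 + \left(\frac{5}{7} + \frac{1}{7} \cdot 25 + \frac{15}{7}\right) \left(-26\right)\right) = -58864 - \left(-36 + \left(\frac{5}{7} + \frac{25}{7} + \frac{15}{7}\right) \left(-26\right)\right) = -58864 - \left(-36 + \frac{45}{7} \left(-26\right)\right) = -58864 - \left(-36 - \frac{1170}{7}\right) = -58864 - - \frac{1422}{7} = -58864 + \frac{1422}{7} = - \frac{410626}{7}$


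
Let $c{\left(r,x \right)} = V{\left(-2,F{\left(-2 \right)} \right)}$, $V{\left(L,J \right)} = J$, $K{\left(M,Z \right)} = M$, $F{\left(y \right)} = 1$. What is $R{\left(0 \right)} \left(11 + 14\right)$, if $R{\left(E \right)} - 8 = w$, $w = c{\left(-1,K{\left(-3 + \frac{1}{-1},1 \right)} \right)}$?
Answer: $225$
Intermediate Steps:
$c{\left(r,x \right)} = 1$
$w = 1$
$R{\left(E \right)} = 9$ ($R{\left(E \right)} = 8 + 1 = 9$)
$R{\left(0 \right)} \left(11 + 14\right) = 9 \left(11 + 14\right) = 9 \cdot 25 = 225$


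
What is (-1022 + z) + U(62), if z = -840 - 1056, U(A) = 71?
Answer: -2847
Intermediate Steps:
z = -1896
(-1022 + z) + U(62) = (-1022 - 1896) + 71 = -2918 + 71 = -2847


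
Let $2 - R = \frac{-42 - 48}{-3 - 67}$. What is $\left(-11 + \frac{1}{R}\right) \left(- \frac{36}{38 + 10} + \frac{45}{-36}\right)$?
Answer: $\frac{96}{5} \approx 19.2$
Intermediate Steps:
$R = \frac{5}{7}$ ($R = 2 - \frac{-42 - 48}{-3 - 67} = 2 - - \frac{90}{-70} = 2 - \left(-90\right) \left(- \frac{1}{70}\right) = 2 - \frac{9}{7} = \frac{5}{7} \approx 0.71429$)
$\left(-11 + \frac{1}{R}\right) \left(- \frac{36}{38 + 10} + \frac{45}{-36}\right) = \left(-11 + \frac{1}{\frac{5}{7}}\right) \left(- \frac{36}{38 + 10} + \frac{45}{-36}\right) = \left(-11 + \frac{7}{5}\right) \left(- \frac{36}{48} + 45 \left(- \frac{1}{36}\right)\right) = - \frac{48 \left(\left(-36\right) \frac{1}{48} - \frac{5}{4}\right)}{5} = - \frac{48 \left(- \frac{3}{4} - \frac{5}{4}\right)}{5} = \left(- \frac{48}{5}\right) \left(-2\right) = \frac{96}{5}$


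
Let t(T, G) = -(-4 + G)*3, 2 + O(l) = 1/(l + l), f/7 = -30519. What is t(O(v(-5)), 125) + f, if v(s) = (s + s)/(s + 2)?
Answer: -213996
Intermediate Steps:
f = -213633 (f = 7*(-30519) = -213633)
v(s) = 2*s/(2 + s) (v(s) = (2*s)/(2 + s) = 2*s/(2 + s))
O(l) = -2 + 1/(2*l) (O(l) = -2 + 1/(l + l) = -2 + 1/(2*l))
t(T, G) = 12 - 3*G (t(T, G) = -(-12 + 3*G) = 12 - 3*G)
t(O(v(-5)), 125) + f = (12 - 3*125) - 213633 = (12 - 375) - 213633 = -363 - 213633 = -213996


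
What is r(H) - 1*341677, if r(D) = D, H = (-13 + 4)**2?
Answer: -341596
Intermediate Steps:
H = 81 (H = (-9)**2 = 81)
r(H) - 1*341677 = 81 - 1*341677 = 81 - 341677 = -341596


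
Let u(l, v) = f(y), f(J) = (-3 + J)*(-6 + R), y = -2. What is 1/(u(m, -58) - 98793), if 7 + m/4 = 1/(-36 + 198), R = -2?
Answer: -1/98753 ≈ -1.0126e-5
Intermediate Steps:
f(J) = 24 - 8*J (f(J) = (-3 + J)*(-6 - 2) = (-3 + J)*(-8) = 24 - 8*J)
m = -2266/81 (m = -28 + 4/(-36 + 198) = -28 + 4/162 = -28 + 4*(1/162) = -28 + 2/81 = -2266/81 ≈ -27.975)
u(l, v) = 40 (u(l, v) = 24 - 8*(-2) = 24 + 16 = 40)
1/(u(m, -58) - 98793) = 1/(40 - 98793) = 1/(-98753) = -1/98753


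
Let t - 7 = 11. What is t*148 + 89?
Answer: 2753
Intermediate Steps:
t = 18 (t = 7 + 11 = 18)
t*148 + 89 = 18*148 + 89 = 2664 + 89 = 2753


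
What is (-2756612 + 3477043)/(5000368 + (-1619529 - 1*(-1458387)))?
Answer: 720431/4839226 ≈ 0.14887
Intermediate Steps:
(-2756612 + 3477043)/(5000368 + (-1619529 - 1*(-1458387))) = 720431/(5000368 + (-1619529 + 1458387)) = 720431/(5000368 - 161142) = 720431/4839226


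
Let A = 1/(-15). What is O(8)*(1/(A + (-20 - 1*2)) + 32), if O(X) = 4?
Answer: 42308/331 ≈ 127.82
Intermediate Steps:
A = -1/15 ≈ -0.066667
O(8)*(1/(A + (-20 - 1*2)) + 32) = 4*(1/(-1/15 + (-20 - 1*2)) + 32) = 4*(1/(-1/15 + (-20 - 2)) + 32) = 4*(1/(-1/15 - 22) + 32) = 4*(1/(-331/15) + 32) = 4*(-15/331 + 32) = 4*(10577/331) = 42308/331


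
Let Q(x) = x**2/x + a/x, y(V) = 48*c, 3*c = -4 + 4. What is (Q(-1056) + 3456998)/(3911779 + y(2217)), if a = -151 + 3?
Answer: 912368725/1032709656 ≈ 0.88347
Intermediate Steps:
c = 0 (c = (-4 + 4)/3 = (1/3)*0 = 0)
a = -148
y(V) = 0 (y(V) = 48*0 = 0)
Q(x) = x - 148/x (Q(x) = x**2/x - 148/x = x - 148/x)
(Q(-1056) + 3456998)/(3911779 + y(2217)) = ((-1056 - 148/(-1056)) + 3456998)/(3911779 + 0) = ((-1056 - 148*(-1/1056)) + 3456998)/3911779 = ((-1056 + 37/264) + 3456998)*(1/3911779) = (-278747/264 + 3456998)*(1/3911779) = (912368725/264)*(1/3911779) = 912368725/1032709656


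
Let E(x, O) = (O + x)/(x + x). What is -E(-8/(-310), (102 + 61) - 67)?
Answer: -3721/2 ≈ -1860.5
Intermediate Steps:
E(x, O) = (O + x)/(2*x) (E(x, O) = (O + x)/((2*x)) = (O + x)*(1/(2*x)) = (O + x)/(2*x))
-E(-8/(-310), (102 + 61) - 67) = -(((102 + 61) - 67) - 8/(-310))/(2*((-8/(-310)))) = -((163 - 67) - 8*(-1/310))/(2*((-8*(-1/310)))) = -(96 + 4/155)/(2*4/155) = -155*14884/(2*4*155) = -1*3721/2 = -3721/2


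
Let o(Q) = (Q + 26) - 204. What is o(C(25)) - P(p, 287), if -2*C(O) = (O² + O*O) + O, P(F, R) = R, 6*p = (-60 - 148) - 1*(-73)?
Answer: -2205/2 ≈ -1102.5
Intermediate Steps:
p = -45/2 (p = ((-60 - 148) - 1*(-73))/6 = (-208 + 73)/6 = (⅙)*(-135) = -45/2 ≈ -22.500)
C(O) = -O² - O/2 (C(O) = -((O² + O*O) + O)/2 = -((O² + O²) + O)/2 = -(2*O² + O)/2 = -(O + 2*O²)/2 = -O² - O/2)
o(Q) = -178 + Q (o(Q) = (26 + Q) - 204 = -178 + Q)
o(C(25)) - P(p, 287) = (-178 - 1*25*(½ + 25)) - 1*287 = (-178 - 1*25*51/2) - 287 = (-178 - 1275/2) - 287 = -1631/2 - 287 = -2205/2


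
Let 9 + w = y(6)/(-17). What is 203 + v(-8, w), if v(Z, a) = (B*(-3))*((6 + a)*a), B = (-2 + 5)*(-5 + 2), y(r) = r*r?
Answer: 502628/289 ≈ 1739.2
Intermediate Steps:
y(r) = r**2
B = -9 (B = 3*(-3) = -9)
w = -189/17 (w = -9 + 6**2/(-17) = -9 + 36*(-1/17) = -9 - 36/17 = -189/17 ≈ -11.118)
v(Z, a) = 27*a*(6 + a) (v(Z, a) = (-9*(-3))*((6 + a)*a) = 27*(a*(6 + a)) = 27*a*(6 + a))
203 + v(-8, w) = 203 + 27*(-189/17)*(6 - 189/17) = 203 + 27*(-189/17)*(-87/17) = 203 + 443961/289 = 502628/289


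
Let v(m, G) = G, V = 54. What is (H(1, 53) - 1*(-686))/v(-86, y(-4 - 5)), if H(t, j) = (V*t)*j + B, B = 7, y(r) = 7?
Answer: 3555/7 ≈ 507.86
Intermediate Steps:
H(t, j) = 7 + 54*j*t (H(t, j) = (54*t)*j + 7 = 54*j*t + 7 = 7 + 54*j*t)
(H(1, 53) - 1*(-686))/v(-86, y(-4 - 5)) = ((7 + 54*53*1) - 1*(-686))/7 = ((7 + 2862) + 686)*(1/7) = (2869 + 686)*(1/7) = 3555*(1/7) = 3555/7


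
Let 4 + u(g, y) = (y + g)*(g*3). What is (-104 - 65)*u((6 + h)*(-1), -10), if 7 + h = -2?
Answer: 11323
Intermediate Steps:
h = -9 (h = -7 - 2 = -9)
u(g, y) = -4 + 3*g*(g + y) (u(g, y) = -4 + (y + g)*(g*3) = -4 + (g + y)*(3*g) = -4 + 3*g*(g + y))
(-104 - 65)*u((6 + h)*(-1), -10) = (-104 - 65)*(-4 + 3*((6 - 9)*(-1))² + 3*((6 - 9)*(-1))*(-10)) = -169*(-4 + 3*(-3*(-1))² + 3*(-3*(-1))*(-10)) = -169*(-4 + 3*3² + 3*3*(-10)) = -169*(-4 + 3*9 - 90) = -169*(-4 + 27 - 90) = -169*(-67) = 11323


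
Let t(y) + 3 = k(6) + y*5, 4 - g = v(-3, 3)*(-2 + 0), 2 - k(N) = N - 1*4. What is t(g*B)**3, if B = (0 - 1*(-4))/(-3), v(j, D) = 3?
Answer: -9129329/27 ≈ -3.3812e+5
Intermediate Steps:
k(N) = 6 - N (k(N) = 2 - (N - 1*4) = 2 - (N - 4) = 2 - (-4 + N) = 2 + (4 - N) = 6 - N)
g = 10 (g = 4 - 3*(-2 + 0) = 4 - 3*(-2) = 4 - 1*(-6) = 4 + 6 = 10)
B = -4/3 (B = (0 + 4)*(-1/3) = 4*(-1/3) = -4/3 ≈ -1.3333)
t(y) = -3 + 5*y (t(y) = -3 + ((6 - 1*6) + y*5) = -3 + ((6 - 6) + 5*y) = -3 + (0 + 5*y) = -3 + 5*y)
t(g*B)**3 = (-3 + 5*(10*(-4/3)))**3 = (-3 + 5*(-40/3))**3 = (-3 - 200/3)**3 = (-209/3)**3 = -9129329/27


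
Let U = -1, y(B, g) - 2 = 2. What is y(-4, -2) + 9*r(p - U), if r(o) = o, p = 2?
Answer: 31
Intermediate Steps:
y(B, g) = 4 (y(B, g) = 2 + 2 = 4)
y(-4, -2) + 9*r(p - U) = 4 + 9*(2 - 1*(-1)) = 4 + 9*(2 + 1) = 4 + 9*3 = 4 + 27 = 31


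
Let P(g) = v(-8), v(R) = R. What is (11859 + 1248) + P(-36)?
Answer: 13099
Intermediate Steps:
P(g) = -8
(11859 + 1248) + P(-36) = (11859 + 1248) - 8 = 13107 - 8 = 13099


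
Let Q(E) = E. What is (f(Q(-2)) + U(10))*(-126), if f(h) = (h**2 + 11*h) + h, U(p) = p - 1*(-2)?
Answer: 1008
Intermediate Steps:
U(p) = 2 + p (U(p) = p + 2 = 2 + p)
f(h) = h**2 + 12*h
(f(Q(-2)) + U(10))*(-126) = (-2*(12 - 2) + (2 + 10))*(-126) = (-2*10 + 12)*(-126) = (-20 + 12)*(-126) = -8*(-126) = 1008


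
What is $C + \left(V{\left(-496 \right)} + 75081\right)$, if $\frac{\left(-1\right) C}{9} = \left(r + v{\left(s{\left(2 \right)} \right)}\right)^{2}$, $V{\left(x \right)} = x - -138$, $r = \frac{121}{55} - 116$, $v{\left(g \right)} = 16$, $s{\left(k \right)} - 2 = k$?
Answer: $- \frac{284014}{25} \approx -11361.0$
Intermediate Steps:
$s{\left(k \right)} = 2 + k$
$r = - \frac{569}{5}$ ($r = 121 \cdot \frac{1}{55} - 116 = \frac{11}{5} - 116 = - \frac{569}{5} \approx -113.8$)
$V{\left(x \right)} = 138 + x$ ($V{\left(x \right)} = x + 138 = 138 + x$)
$C = - \frac{2152089}{25}$ ($C = - 9 \left(- \frac{569}{5} + 16\right)^{2} = - 9 \left(- \frac{489}{5}\right)^{2} = \left(-9\right) \frac{239121}{25} = - \frac{2152089}{25} \approx -86084.0$)
$C + \left(V{\left(-496 \right)} + 75081\right) = - \frac{2152089}{25} + \left(\left(138 - 496\right) + 75081\right) = - \frac{2152089}{25} + \left(-358 + 75081\right) = - \frac{2152089}{25} + 74723 = - \frac{284014}{25}$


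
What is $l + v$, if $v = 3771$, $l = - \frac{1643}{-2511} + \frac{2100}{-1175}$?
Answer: $\frac{14351884}{3807} \approx 3769.9$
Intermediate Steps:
$l = - \frac{4313}{3807}$ ($l = \left(-1643\right) \left(- \frac{1}{2511}\right) + 2100 \left(- \frac{1}{1175}\right) = \frac{53}{81} - \frac{84}{47} = - \frac{4313}{3807} \approx -1.1329$)
$l + v = - \frac{4313}{3807} + 3771 = \frac{14351884}{3807}$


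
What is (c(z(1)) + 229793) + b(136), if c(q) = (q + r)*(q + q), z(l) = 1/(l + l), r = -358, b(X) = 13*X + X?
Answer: 462679/2 ≈ 2.3134e+5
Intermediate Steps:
b(X) = 14*X
z(l) = 1/(2*l)
c(q) = 2*q*(-358 + q) (c(q) = (q - 358)*(q + q) = (-358 + q)*(2*q) = 2*q*(-358 + q))
(c(z(1)) + 229793) + b(136) = (2*((½)/1)*(-358 + (½)/1) + 229793) + 14*136 = (2*((½)*1)*(-358 + (½)*1) + 229793) + 1904 = (2*(½)*(-358 + ½) + 229793) + 1904 = (2*(½)*(-715/2) + 229793) + 1904 = (-715/2 + 229793) + 1904 = 458871/2 + 1904 = 462679/2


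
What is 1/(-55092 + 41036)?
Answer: -1/14056 ≈ -7.1144e-5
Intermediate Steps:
1/(-55092 + 41036) = 1/(-14056) = -1/14056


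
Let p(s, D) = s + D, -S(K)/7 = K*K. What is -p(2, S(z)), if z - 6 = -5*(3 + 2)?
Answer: 2525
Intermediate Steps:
z = -19 (z = 6 - 5*(3 + 2) = 6 - 5*5 = 6 - 25 = -19)
S(K) = -7*K² (S(K) = -7*K*K = -7*K²)
p(s, D) = D + s
-p(2, S(z)) = -(-7*(-19)² + 2) = -(-7*361 + 2) = -(-2527 + 2) = -1*(-2525) = 2525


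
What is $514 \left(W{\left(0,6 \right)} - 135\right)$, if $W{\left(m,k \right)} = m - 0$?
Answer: $-69390$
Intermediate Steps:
$W{\left(m,k \right)} = m$ ($W{\left(m,k \right)} = m + 0 = m$)
$514 \left(W{\left(0,6 \right)} - 135\right) = 514 \left(0 - 135\right) = 514 \left(-135\right) = -69390$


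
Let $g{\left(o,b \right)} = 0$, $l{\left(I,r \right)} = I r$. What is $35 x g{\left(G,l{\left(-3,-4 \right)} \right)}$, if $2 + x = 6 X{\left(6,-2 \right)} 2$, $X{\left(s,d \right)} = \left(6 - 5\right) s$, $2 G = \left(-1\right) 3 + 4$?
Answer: $0$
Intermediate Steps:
$G = \frac{1}{2}$ ($G = \frac{\left(-1\right) 3 + 4}{2} = \frac{-3 + 4}{2} = \frac{1}{2} \cdot 1 = \frac{1}{2} \approx 0.5$)
$X{\left(s,d \right)} = s$ ($X{\left(s,d \right)} = 1 s = s$)
$x = 70$ ($x = -2 + 6 \cdot 6 \cdot 2 = -2 + 36 \cdot 2 = -2 + 72 = 70$)
$35 x g{\left(G,l{\left(-3,-4 \right)} \right)} = 35 \cdot 70 \cdot 0 = 2450 \cdot 0 = 0$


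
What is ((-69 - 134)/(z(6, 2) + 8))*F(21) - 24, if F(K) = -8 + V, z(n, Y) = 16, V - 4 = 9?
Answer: -1591/24 ≈ -66.292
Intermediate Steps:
V = 13 (V = 4 + 9 = 13)
F(K) = 5 (F(K) = -8 + 13 = 5)
((-69 - 134)/(z(6, 2) + 8))*F(21) - 24 = ((-69 - 134)/(16 + 8))*5 - 24 = -203/24*5 - 24 = -1015/24 - 24 = -1591/24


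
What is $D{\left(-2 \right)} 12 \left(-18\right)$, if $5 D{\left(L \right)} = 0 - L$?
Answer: $- \frac{432}{5} \approx -86.4$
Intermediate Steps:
$D{\left(L \right)} = - \frac{L}{5}$ ($D{\left(L \right)} = \frac{0 - L}{5} = \frac{\left(-1\right) L}{5} = - \frac{L}{5}$)
$D{\left(-2 \right)} 12 \left(-18\right) = \left(- \frac{1}{5}\right) \left(-2\right) 12 \left(-18\right) = \frac{2}{5} \cdot 12 \left(-18\right) = \frac{24}{5} \left(-18\right) = - \frac{432}{5}$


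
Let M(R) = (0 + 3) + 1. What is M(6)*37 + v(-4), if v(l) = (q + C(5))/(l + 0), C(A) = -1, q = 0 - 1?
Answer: 297/2 ≈ 148.50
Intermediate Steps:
q = -1
v(l) = -2/l (v(l) = (-1 - 1)/(l + 0) = -2/l)
M(R) = 4 (M(R) = 3 + 1 = 4)
M(6)*37 + v(-4) = 4*37 - 2/(-4) = 148 - 2*(-¼) = 148 + ½ = 297/2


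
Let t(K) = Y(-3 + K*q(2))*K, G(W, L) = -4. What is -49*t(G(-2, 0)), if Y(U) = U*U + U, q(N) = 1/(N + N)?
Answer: 2352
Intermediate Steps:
q(N) = 1/(2*N)
Y(U) = U + U² (Y(U) = U² + U = U + U²)
t(K) = K*(-3 + K/4)*(-2 + K/4) (t(K) = ((-3 + K*((½)/2))*(1 + (-3 + K*((½)/2))))*K = ((-3 + K*((½)*(½)))*(1 + (-3 + K*((½)*(½)))))*K = ((-3 + K*(¼))*(1 + (-3 + K*(¼))))*K = ((-3 + K/4)*(1 + (-3 + K/4)))*K = ((-3 + K/4)*(-2 + K/4))*K = K*(-3 + K/4)*(-2 + K/4))
-49*t(G(-2, 0)) = -49*(-4)*(-12 - 4)*(-8 - 4)/16 = -49*(-4)*(-16)*(-12)/16 = -49*(-48) = 2352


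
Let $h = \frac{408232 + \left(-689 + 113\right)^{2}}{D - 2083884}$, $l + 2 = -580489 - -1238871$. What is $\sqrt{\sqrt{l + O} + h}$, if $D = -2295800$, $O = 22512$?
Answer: $\frac{\sqrt{-202562574842 + 2397703992482 \sqrt{170223}}}{1094921} \approx 28.723$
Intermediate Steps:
$l = 658380$ ($l = -2 - -658382 = -2 + \left(-580489 + 1238871\right) = -2 + 658382 = 658380$)
$h = - \frac{185002}{1094921}$ ($h = \frac{408232 + \left(-689 + 113\right)^{2}}{-2295800 - 2083884} = \frac{408232 + \left(-576\right)^{2}}{-4379684} = \left(408232 + 331776\right) \left(- \frac{1}{4379684}\right) = 740008 \left(- \frac{1}{4379684}\right) = - \frac{185002}{1094921} \approx -0.16896$)
$\sqrt{\sqrt{l + O} + h} = \sqrt{\sqrt{658380 + 22512} - \frac{185002}{1094921}} = \sqrt{\sqrt{680892} - \frac{185002}{1094921}} = \sqrt{2 \sqrt{170223} - \frac{185002}{1094921}} = \sqrt{- \frac{185002}{1094921} + 2 \sqrt{170223}}$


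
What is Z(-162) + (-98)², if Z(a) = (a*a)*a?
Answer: -4241924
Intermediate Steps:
Z(a) = a³ (Z(a) = a²*a = a³)
Z(-162) + (-98)² = (-162)³ + (-98)² = -4251528 + 9604 = -4241924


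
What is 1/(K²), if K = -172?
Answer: 1/29584 ≈ 3.3802e-5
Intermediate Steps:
1/(K²) = 1/((-172)²) = 1/29584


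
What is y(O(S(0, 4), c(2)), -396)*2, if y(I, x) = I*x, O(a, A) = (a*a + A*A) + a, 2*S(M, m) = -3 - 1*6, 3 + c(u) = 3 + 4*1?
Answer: -25146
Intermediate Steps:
c(u) = 4 (c(u) = -3 + (3 + 4*1) = -3 + (3 + 4) = -3 + 7 = 4)
S(M, m) = -9/2 (S(M, m) = (-3 - 1*6)/2 = (-3 - 6)/2 = (½)*(-9) = -9/2)
O(a, A) = a + A² + a² (O(a, A) = (a² + A²) + a = (A² + a²) + a = a + A² + a²)
y(O(S(0, 4), c(2)), -396)*2 = ((-9/2 + 4² + (-9/2)²)*(-396))*2 = ((-9/2 + 16 + 81/4)*(-396))*2 = ((127/4)*(-396))*2 = -12573*2 = -25146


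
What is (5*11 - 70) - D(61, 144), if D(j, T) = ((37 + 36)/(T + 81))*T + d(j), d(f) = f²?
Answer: -94568/25 ≈ -3782.7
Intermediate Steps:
D(j, T) = j² + 73*T/(81 + T) (D(j, T) = ((37 + 36)/(T + 81))*T + j² = (73/(81 + T))*T + j² = 73*T/(81 + T) + j² = j² + 73*T/(81 + T))
(5*11 - 70) - D(61, 144) = (5*11 - 70) - (73*144 + 81*61² + 144*61²)/(81 + 144) = (55 - 70) - (10512 + 81*3721 + 144*3721)/225 = -15 - (10512 + 301401 + 535824)/225 = -15 - 847737/225 = -15 - 1*94193/25 = -15 - 94193/25 = -94568/25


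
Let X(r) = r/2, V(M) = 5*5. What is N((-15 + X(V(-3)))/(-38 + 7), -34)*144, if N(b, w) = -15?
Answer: -2160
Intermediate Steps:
V(M) = 25
X(r) = r/2 (X(r) = r*(½) = r/2)
N((-15 + X(V(-3)))/(-38 + 7), -34)*144 = -15*144 = -2160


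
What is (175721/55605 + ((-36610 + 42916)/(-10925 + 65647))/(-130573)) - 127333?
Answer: -25294691463809840197/198654859666065 ≈ -1.2733e+5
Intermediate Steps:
(175721/55605 + ((-36610 + 42916)/(-10925 + 65647))/(-130573)) - 127333 = (175721*(1/55605) + (6306/54722)*(-1/130573)) - 127333 = (175721/55605 + (6306*(1/54722))*(-1/130573)) - 127333 = (175721/55605 + (3153/27361)*(-1/130573)) - 127333 = (175721/55605 - 3153/3572607853) - 127333 = 627782049214448/198654859666065 - 127333 = -25294691463809840197/198654859666065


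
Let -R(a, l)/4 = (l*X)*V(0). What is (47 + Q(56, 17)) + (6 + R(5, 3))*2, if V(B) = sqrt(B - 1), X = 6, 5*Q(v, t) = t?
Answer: 312/5 - 144*I ≈ 62.4 - 144.0*I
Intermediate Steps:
Q(v, t) = t/5
V(B) = sqrt(-1 + B)
R(a, l) = -24*I*l (R(a, l) = -4*l*6*sqrt(-1 + 0) = -4*6*l*sqrt(-1) = -4*6*l*I = -24*I*l)
(47 + Q(56, 17)) + (6 + R(5, 3))*2 = (47 + (1/5)*17) + (6 - 24*I*3)*2 = (47 + 17/5) + (6 - 72*I)*2 = 252/5 + (12 - 144*I) = 312/5 - 144*I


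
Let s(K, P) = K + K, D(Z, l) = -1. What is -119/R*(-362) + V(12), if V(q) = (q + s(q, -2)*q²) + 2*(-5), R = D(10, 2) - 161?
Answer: 258559/81 ≈ 3192.1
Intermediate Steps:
s(K, P) = 2*K
R = -162 (R = -1 - 161 = -162)
V(q) = -10 + q + 2*q³ (V(q) = (q + (2*q)*q²) + 2*(-5) = (q + 2*q³) - 10 = -10 + q + 2*q³)
-119/R*(-362) + V(12) = -119/(-162)*(-362) + (-10 + 12 + 2*12³) = -119*(-1/162)*(-362) + (-10 + 12 + 2*1728) = (119/162)*(-362) + (-10 + 12 + 3456) = -21539/81 + 3458 = 258559/81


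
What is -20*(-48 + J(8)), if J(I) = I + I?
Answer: 640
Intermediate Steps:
J(I) = 2*I
-20*(-48 + J(8)) = -20*(-48 + 2*8) = -20*(-48 + 16) = -20*(-32) = 640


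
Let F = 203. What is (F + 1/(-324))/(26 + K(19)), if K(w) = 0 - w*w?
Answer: -65771/108540 ≈ -0.60596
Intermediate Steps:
K(w) = -w² (K(w) = 0 - w² = -w²)
(F + 1/(-324))/(26 + K(19)) = (203 + 1/(-324))/(26 - 1*19²) = (203 - 1/324)/(26 - 1*361) = 65771/(324*(26 - 361)) = (65771/324)/(-335) = (65771/324)*(-1/335) = -65771/108540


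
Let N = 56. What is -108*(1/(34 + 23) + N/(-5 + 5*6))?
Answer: -115812/475 ≈ -243.81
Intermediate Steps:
-108*(1/(34 + 23) + N/(-5 + 5*6)) = -108*(1/(34 + 23) + 56/(-5 + 5*6)) = -108*(1/57 + 56/(-5 + 30)) = -108*(1/57 + 56/25) = -108*3217/1425 = -115812/475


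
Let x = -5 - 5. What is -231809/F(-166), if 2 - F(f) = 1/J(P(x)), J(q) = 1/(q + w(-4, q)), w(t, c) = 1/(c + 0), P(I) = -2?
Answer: -463618/9 ≈ -51513.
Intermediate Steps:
x = -10
w(t, c) = 1/c
J(q) = 1/(q + 1/q)
F(f) = 9/2 (F(f) = 2 - 1/((-2/(1 + (-2)²))) = 2 - 1/((-2/(1 + 4))) = 2 - 1/((-2/5)) = 2 - 1/((-2*⅕)) = 2 - 1/(-⅖) = 2 - 1*(-5/2) = 2 + 5/2 = 9/2)
-231809/F(-166) = -231809/9/2 = -231809*2/9 = -463618/9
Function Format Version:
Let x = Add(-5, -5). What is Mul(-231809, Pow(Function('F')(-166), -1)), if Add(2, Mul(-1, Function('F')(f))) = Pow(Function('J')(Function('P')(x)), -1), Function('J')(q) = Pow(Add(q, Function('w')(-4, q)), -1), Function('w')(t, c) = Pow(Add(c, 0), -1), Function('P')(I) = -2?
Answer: Rational(-463618, 9) ≈ -51513.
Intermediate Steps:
x = -10
Function('w')(t, c) = Pow(c, -1)
Function('J')(q) = Pow(Add(q, Pow(q, -1)), -1)
Function('F')(f) = Rational(9, 2) (Function('F')(f) = Add(2, Mul(-1, Pow(Mul(-2, Pow(Add(1, Pow(-2, 2)), -1)), -1))) = Add(2, Mul(-1, Pow(Mul(-2, Pow(Add(1, 4), -1)), -1))) = Add(2, Mul(-1, Pow(Mul(-2, Pow(5, -1)), -1))) = Add(2, Mul(-1, Pow(Mul(-2, Rational(1, 5)), -1))) = Add(2, Mul(-1, Pow(Rational(-2, 5), -1))) = Add(2, Mul(-1, Rational(-5, 2))) = Add(2, Rational(5, 2)) = Rational(9, 2))
Mul(-231809, Pow(Function('F')(-166), -1)) = Mul(-231809, Pow(Rational(9, 2), -1)) = Mul(-231809, Rational(2, 9)) = Rational(-463618, 9)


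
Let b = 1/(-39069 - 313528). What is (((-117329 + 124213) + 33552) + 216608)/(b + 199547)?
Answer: 253164646/196535401 ≈ 1.2881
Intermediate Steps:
b = -1/352597 (b = 1/(-352597) = -1/352597 ≈ -2.8361e-6)
(((-117329 + 124213) + 33552) + 216608)/(b + 199547) = (((-117329 + 124213) + 33552) + 216608)/(-1/352597 + 199547) = ((6884 + 33552) + 216608)/(70359673558/352597) = (40436 + 216608)*(352597/70359673558) = 257044*(352597/70359673558) = 253164646/196535401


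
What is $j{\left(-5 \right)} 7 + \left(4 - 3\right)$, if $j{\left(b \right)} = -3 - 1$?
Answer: $-27$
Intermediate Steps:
$j{\left(b \right)} = -4$
$j{\left(-5 \right)} 7 + \left(4 - 3\right) = \left(-4\right) 7 + \left(4 - 3\right) = -28 + \left(4 - 3\right) = -28 + 1 = -27$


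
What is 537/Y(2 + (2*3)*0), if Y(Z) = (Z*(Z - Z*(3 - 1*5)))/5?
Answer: 895/4 ≈ 223.75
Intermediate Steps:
Y(Z) = 3*Z²/5 (Y(Z) = (Z*(Z - Z*(3 - 5)))*(⅕) = (Z*(Z - Z*(-2)))*(⅕) = (Z*(Z - (-2)*Z))*(⅕) = (Z*(Z + 2*Z))*(⅕) = (Z*(3*Z))*(⅕) = (3*Z²)*(⅕) = 3*Z²/5)
537/Y(2 + (2*3)*0) = 537/((3*(2 + (2*3)*0)²/5)) = 537/((3*(2 + 6*0)²/5)) = 537/((3*(2 + 0)²/5)) = 537/(((⅗)*2²)) = 537/(((⅗)*4)) = 537/(12/5) = 537*(5/12) = 895/4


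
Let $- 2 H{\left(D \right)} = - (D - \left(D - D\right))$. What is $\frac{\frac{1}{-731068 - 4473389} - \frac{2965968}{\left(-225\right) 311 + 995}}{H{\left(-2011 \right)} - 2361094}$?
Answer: $- \frac{7718126425198}{424000927619992035} \approx -1.8203 \cdot 10^{-5}$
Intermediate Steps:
$H{\left(D \right)} = \frac{D}{2}$ ($H{\left(D \right)} = - \frac{\left(-1\right) \left(D - \left(D - D\right)\right)}{2} = - \frac{\left(-1\right) \left(D - 0\right)}{2} = - \frac{\left(-1\right) \left(D + 0\right)}{2} = - \frac{\left(-1\right) D}{2} = \frac{D}{2}$)
$\frac{\frac{1}{-731068 - 4473389} - \frac{2965968}{\left(-225\right) 311 + 995}}{H{\left(-2011 \right)} - 2361094} = \frac{\frac{1}{-731068 - 4473389} - \frac{2965968}{\left(-225\right) 311 + 995}}{\frac{1}{2} \left(-2011\right) - 2361094} = \frac{\frac{1}{-5204457} - \frac{2965968}{-69975 + 995}}{- \frac{2011}{2} - 2361094} = \frac{- \frac{1}{5204457} - \frac{2965968}{-68980}}{- \frac{4724199}{2}} = \left(- \frac{1}{5204457} - - \frac{741492}{17245}\right) \left(- \frac{2}{4724199}\right) = \left(- \frac{1}{5204457} + \frac{741492}{17245}\right) \left(- \frac{2}{4724199}\right) = \frac{3859063212599}{89750860965} \left(- \frac{2}{4724199}\right) = - \frac{7718126425198}{424000927619992035}$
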